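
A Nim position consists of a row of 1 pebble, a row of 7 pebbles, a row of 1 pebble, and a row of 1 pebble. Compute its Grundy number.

6

Compute the nim-sum pairwise:
1 ^ 7 = 6
6 ^ 1 = 7
7 ^ 1 = 6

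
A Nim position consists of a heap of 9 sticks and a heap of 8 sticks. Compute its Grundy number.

1

Compute the nim-sum pairwise:
9 ⊕ 8 = 1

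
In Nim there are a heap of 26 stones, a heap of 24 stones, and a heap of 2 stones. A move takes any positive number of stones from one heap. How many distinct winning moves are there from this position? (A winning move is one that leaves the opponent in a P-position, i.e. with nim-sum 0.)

Nim-sum: 26 ⊕ 24 ⊕ 2 = 0.
The nim-sum is already 0, so every move leaves a nonzero nim-sum — there are no winning moves.

0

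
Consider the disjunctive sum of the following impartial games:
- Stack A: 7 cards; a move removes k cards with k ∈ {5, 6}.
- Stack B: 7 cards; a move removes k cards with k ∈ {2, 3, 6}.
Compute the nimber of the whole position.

0

For stack A, compute g(0), g(1), … with moves {5, 6}:
g(0) = mex{} = 0
g(1) = mex{} = 0
g(2) = mex{} = 0
g(3) = mex{} = 0
g(4) = mex{} = 0
g(5) = mex{0} = 1
g(6) = mex{0} = 1
g(7) = mex{0} = 1
So g(7) = 1.
For stack B, compute g(0), g(1), … with moves {2, 3, 6}:
g(0) = mex{} = 0
g(1) = mex{} = 0
g(2) = mex{0} = 1
g(3) = mex{0} = 1
g(4) = mex{0,1} = 2
g(5) = mex{1} = 0
g(6) = mex{0,1,2} = 3
g(7) = mex{0,2} = 1
So g(7) = 1.
By the Sprague-Grundy theorem, the Grundy value of a sum of independent games is the XOR of the component values.
Combined value = 1 XOR 1 = 0.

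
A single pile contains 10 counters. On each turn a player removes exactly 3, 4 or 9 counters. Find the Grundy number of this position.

1

Build the Grundy sequence with g(k) = mex{g(k−s) : s ∈ {3, 4, 9}, s ≤ k}:
g(0) = mex{} = 0
g(1) = mex{} = 0
g(2) = mex{} = 0
g(3) = mex{0} = 1
g(4) = mex{0} = 1
g(5) = mex{0} = 1
g(6) = mex{0,1} = 2
g(7) = mex{1} = 0
g(8) = mex{1} = 0
g(9) = mex{0,1,2} = 3
g(10) = mex{0,2} = 1
So g(10) = 1.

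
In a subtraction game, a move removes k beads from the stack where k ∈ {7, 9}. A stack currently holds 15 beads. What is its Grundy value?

2

Compute g(0), g(1), … for moves {7, 9}:
k:     0  1  2  3  4  5  6  7  8  9 10 11 12 13 14 15
g(k):  0  0  0  0  0  0  0  1  1  1  1  1  1  1  2  2
So g(15) = 2.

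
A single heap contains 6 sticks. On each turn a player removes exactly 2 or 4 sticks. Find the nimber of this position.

0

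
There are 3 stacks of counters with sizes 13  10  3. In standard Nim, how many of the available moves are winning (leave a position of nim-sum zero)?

1

Write each in binary and XOR column by column:
  1101  (13)
  1010  (10)
  0011  (3)
  ----
  0100  (4)
The overall nim-sum is X = 4. A stack of size p has a winning move iff p XOR X < p (reduce it to p XOR X).
  13: 13 XOR 4 = 9 < 13 — winning move (to 9).
  10: 10 XOR 4 = 14 ≥ 10 — no move.
  3: 3 XOR 4 = 7 ≥ 3 — no move.
That gives 1 winning move.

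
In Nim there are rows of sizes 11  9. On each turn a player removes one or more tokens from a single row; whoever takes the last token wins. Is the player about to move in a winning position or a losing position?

Compute the nim-sum pairwise:
11 ^ 9 = 2
The nim-sum is 2 ≠ 0, so this is an N-position: the player to move can win.

Winning position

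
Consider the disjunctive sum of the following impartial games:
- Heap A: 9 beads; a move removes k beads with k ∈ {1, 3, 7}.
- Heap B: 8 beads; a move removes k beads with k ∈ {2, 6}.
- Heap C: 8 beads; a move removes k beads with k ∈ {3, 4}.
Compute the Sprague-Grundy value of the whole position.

Build the Grundy sequence for heap A with g(k) = mex{g(k−s) : s ∈ {1, 3, 7}, s ≤ k}:
k:     0  1  2  3  4  5  6  7  8  9
g(k):  0  1  0  1  0  1  0  1  0  1
So g(9) = 1.
Grundy values for heap B (subtraction set {2, 6}):
g(0) = mex{} = 0
g(1) = mex{} = 0
g(2) = mex{0} = 1
g(3) = mex{0} = 1
g(4) = mex{1} = 0
g(5) = mex{1} = 0
g(6) = mex{0} = 1
g(7) = mex{0} = 1
g(8) = mex{1} = 0
So g(8) = 0.
For heap C, compute g(0), g(1), … with moves {3, 4}:
g(0) = mex{} = 0
g(1) = mex{} = 0
g(2) = mex{} = 0
g(3) = mex{0} = 1
g(4) = mex{0} = 1
g(5) = mex{0} = 1
g(6) = mex{0,1} = 2
g(7) = mex{1} = 0
g(8) = mex{1} = 0
So g(8) = 0.
By the Sprague-Grundy theorem, the Grundy value of a sum of independent games is the XOR of the component values.
Combined value = 1 ⊕ 0 ⊕ 0 = 1.

1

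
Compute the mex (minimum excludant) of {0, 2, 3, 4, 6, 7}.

1

0 is in the set but 1 is not, so the mex is 1.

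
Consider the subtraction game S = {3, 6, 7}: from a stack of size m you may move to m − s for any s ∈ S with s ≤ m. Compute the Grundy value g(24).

Compute g(0), g(1), … for moves {3, 6, 7}:
k:     0  1  2  3  4  5  6  7  8  9 10 11 12 13 14 15 16 17 18 19 20 21 22 23 24
g(k):  0  0  0  1  1  1  2  2  2  3  0  0  0  1  1  1  2  2  2  3  0  0  0  1  1
So g(24) = 1.

1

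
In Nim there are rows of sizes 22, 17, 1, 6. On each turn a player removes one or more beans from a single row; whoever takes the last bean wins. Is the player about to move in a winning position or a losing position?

Compute the nim-sum pairwise:
22 XOR 17 = 7
7 XOR 1 = 6
6 XOR 6 = 0
The nim-sum is 0, so this is a P-position: the player to move is in a losing position under optimal play.

Losing position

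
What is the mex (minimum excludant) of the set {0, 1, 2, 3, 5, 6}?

4

The values 0, 1, 2, 3 are all present; 4 is the first non-negative integer missing from the set.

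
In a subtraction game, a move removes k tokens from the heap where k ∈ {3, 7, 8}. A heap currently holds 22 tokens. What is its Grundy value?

Compute g(0), g(1), … for moves {3, 7, 8}:
k:     0  1  2  3  4  5  6  7  8  9 10 11 12 13 14 15 16 17 18 19 20 21 22
g(k):  0  0  0  1  1  1  0  2  2  1  3  0  0  2  1  1  0  0  2  1  1  0  0
So g(22) = 0.

0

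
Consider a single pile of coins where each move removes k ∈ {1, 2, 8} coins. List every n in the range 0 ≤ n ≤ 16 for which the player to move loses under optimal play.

0, 3, 6, 9, 12, 15

Compute g(0), g(1), … for moves {1, 2, 8}:
k:     0  1  2  3  4  5  6  7  8  9 10 11 12 13 14 15 16
g(k):  0  1  2  0  1  2  0  1  2  0  1  2  0  1  2  0  1
The P-positions (g = 0) in 0..16 are 0, 3, 6, 9, 12, 15.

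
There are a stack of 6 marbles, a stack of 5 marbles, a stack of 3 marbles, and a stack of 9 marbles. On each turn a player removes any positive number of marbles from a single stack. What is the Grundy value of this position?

9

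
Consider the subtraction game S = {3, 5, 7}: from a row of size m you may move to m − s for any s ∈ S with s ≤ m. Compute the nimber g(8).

2

Build the Grundy sequence with g(k) = mex{g(k−s) : s ∈ {3, 5, 7}, s ≤ k}:
g(0) = mex{} = 0
g(1) = mex{} = 0
g(2) = mex{} = 0
g(3) = mex{0} = 1
g(4) = mex{0} = 1
g(5) = mex{0} = 1
g(6) = mex{0,1} = 2
g(7) = mex{0,1} = 2
g(8) = mex{0,1} = 2
So g(8) = 2.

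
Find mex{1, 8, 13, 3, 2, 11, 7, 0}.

4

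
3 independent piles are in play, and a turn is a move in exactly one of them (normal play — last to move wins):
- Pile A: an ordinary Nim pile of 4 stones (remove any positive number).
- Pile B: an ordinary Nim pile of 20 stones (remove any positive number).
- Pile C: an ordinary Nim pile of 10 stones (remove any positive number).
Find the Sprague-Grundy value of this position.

26

Pile A is a plain Nim pile of size 4, so its Grundy value is 4.
Pile B is a plain Nim pile of size 20, so its Grundy value is 20.
Pile C is a plain Nim pile of size 10, so its Grundy value is 10.
The value of a disjunctive sum is the nim-sum of the parts.
Combined value = 4 ⊕ 20 ⊕ 10 = 26.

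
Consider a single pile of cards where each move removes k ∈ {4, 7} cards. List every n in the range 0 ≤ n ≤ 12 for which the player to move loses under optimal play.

Build the Grundy sequence with g(k) = mex{g(k−s) : s ∈ {4, 7}, s ≤ k}:
g(0) = mex{} = 0
g(1) = mex{} = 0
g(2) = mex{} = 0
g(3) = mex{} = 0
g(4) = mex{0} = 1
g(5) = mex{0} = 1
g(6) = mex{0} = 1
g(7) = mex{0} = 1
g(8) = mex{0,1} = 2
g(9) = mex{0,1} = 2
g(10) = mex{0,1} = 2
g(11) = mex{1} = 0
g(12) = mex{1,2} = 0
The P-positions (g = 0) in 0..12 are 0, 1, 2, 3, 11, 12.

0, 1, 2, 3, 11, 12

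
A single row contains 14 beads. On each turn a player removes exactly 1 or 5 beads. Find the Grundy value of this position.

0

Build the Grundy sequence with g(k) = mex{g(k−s) : s ∈ {1, 5}, s ≤ k}:
g(0) = mex{} = 0
g(1) = mex{0} = 1
g(2) = mex{1} = 0
g(3) = mex{0} = 1
g(4) = mex{1} = 0
g(5) = mex{0} = 1
g(6) = mex{1} = 0
g(7) = mex{0} = 1
g(8) = mex{1} = 0
g(9) = mex{0} = 1
g(10) = mex{1} = 0
g(11) = mex{0} = 1
g(12) = mex{1} = 0
g(13) = mex{0} = 1
g(14) = mex{1} = 0
So g(14) = 0.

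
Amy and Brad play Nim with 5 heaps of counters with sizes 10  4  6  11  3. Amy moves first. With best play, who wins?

Write each in binary and XOR column by column:
  1010  (10)
  0100  (4)
  0110  (6)
  1011  (11)
  0011  (3)
  ----
  0000  (0)
The nim-sum is 0, so this is a P-position: the player to move is in a losing position under optimal play; Amy is about to move from it and so loses — Brad wins.

Brad wins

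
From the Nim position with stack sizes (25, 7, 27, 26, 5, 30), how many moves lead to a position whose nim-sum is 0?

3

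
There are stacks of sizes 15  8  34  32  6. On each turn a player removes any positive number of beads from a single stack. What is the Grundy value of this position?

3

Compute the nim-sum pairwise:
15 ⊕ 8 = 7
7 ⊕ 34 = 37
37 ⊕ 32 = 5
5 ⊕ 6 = 3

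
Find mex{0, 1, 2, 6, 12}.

3

The values 0, 1, 2 are all present; 3 is the first non-negative integer missing from the set.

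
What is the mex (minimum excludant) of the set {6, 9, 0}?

0 is in the set but 1 is not, so the mex is 1.

1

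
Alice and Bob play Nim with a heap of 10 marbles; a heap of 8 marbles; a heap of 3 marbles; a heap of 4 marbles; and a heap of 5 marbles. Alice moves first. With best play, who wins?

In binary:
  1010  (10)
  1000  (8)
  0011  (3)
  0100  (4)
  0101  (5)
  ----
  0000  (0)
The nim-sum is 0, so this is a P-position: the player to move is in a losing position under optimal play; Alice is about to move from it and so loses — Bob wins.

Bob wins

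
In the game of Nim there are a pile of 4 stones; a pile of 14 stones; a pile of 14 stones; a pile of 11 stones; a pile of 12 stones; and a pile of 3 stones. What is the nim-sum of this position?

0

Nim-sum: 4 XOR 14 XOR 14 XOR 11 XOR 12 XOR 3 = 0.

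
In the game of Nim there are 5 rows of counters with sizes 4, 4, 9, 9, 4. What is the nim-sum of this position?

4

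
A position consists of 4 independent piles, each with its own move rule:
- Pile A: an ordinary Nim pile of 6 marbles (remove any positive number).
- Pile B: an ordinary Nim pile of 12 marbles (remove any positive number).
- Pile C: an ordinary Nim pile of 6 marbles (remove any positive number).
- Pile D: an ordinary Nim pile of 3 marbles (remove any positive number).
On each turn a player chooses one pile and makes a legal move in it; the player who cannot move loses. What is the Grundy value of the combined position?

Pile A is a plain Nim pile of size 6, so its Grundy value is 6.
Pile B is a plain Nim pile of size 12, so its Grundy value is 12.
Pile C is a plain Nim pile of size 6, so its Grundy value is 6.
Pile D is a plain Nim pile of size 3, so its Grundy value is 3.
By the Sprague-Grundy theorem, the Grundy value of a sum of independent games is the XOR of the component values.
Combined value = 6 ⊕ 12 ⊕ 6 ⊕ 3 = 15.

15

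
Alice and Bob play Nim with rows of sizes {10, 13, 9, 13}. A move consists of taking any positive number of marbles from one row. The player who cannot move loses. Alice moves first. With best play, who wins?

Write each in binary and XOR column by column:
  1010  (10)
  1101  (13)
  1001  (9)
  1101  (13)
  ----
  0011  (3)
The nim-sum is 3 ≠ 0, so this is an N-position: the player to move can win; Alice has a winning move.

Alice wins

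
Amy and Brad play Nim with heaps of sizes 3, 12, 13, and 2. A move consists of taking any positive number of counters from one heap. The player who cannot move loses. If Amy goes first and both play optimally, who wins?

Brad wins

Nim-sum: 3 XOR 12 XOR 13 XOR 2 = 0.
The nim-sum is 0, so this is a P-position: the player to move is in a losing position under optimal play; Amy is about to move from it and so loses — Brad wins.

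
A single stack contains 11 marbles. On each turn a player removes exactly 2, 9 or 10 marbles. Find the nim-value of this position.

3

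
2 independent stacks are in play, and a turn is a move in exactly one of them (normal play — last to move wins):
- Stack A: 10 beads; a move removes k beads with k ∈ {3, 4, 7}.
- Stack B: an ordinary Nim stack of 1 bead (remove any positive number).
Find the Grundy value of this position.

Build the Grundy sequence for stack A with g(k) = mex{g(k−s) : s ∈ {3, 4, 7}, s ≤ k}:
k:     0  1  2  3  4  5  6  7  8  9 10
g(k):  0  0  0  1  1  1  2  2  2  3  0
So g(10) = 0.
Stack B is a plain Nim stack of size 1, so its Grundy value is 1.
By the Sprague-Grundy theorem, the Grundy value of a sum of independent games is the XOR of the component values.
Combined value = 0 XOR 1 = 1.

1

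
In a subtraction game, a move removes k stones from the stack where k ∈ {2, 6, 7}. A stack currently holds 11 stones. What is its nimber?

1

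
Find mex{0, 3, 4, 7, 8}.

0 is in the set but 1 is not, so the mex is 1.

1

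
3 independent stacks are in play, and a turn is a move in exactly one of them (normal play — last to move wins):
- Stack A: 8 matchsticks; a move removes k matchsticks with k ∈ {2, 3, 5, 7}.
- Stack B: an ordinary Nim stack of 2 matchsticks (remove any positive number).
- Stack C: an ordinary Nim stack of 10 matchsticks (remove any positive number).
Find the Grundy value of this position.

12

Build the Grundy sequence for stack A with g(k) = mex{g(k−s) : s ∈ {2, 3, 5, 7}, s ≤ k}:
k:     0  1  2  3  4  5  6  7  8
g(k):  0  0  1  1  2  2  3  3  4
So g(8) = 4.
Stack B is a plain Nim stack of size 2, so its Grundy value is 2.
Stack C is a plain Nim stack of size 10, so its Grundy value is 10.
The value of a disjunctive sum is the nim-sum of the parts.
Combined value = 4 XOR 2 XOR 10 = 12.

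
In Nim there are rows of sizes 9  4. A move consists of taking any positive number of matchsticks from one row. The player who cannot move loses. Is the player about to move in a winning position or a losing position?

Write each in binary and XOR column by column:
  1001  (9)
  0100  (4)
  ----
  1101  (13)
The nim-sum is 13 ≠ 0, so this is an N-position: the player to move can win.

Winning position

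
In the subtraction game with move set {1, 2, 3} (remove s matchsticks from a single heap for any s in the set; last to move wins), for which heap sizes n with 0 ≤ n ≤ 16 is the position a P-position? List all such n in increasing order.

Compute g(0), g(1), … for moves {1, 2, 3}:
k:     0  1  2  3  4  5  6  7  8  9 10 11 12 13 14 15 16
g(k):  0  1  2  3  0  1  2  3  0  1  2  3  0  1  2  3  0
The P-positions (g = 0) in 0..16 are 0, 4, 8, 12, 16.

0, 4, 8, 12, 16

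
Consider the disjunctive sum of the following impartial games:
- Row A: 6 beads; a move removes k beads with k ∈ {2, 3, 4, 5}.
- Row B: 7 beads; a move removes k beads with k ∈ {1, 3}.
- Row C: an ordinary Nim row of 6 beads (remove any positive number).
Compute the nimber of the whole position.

4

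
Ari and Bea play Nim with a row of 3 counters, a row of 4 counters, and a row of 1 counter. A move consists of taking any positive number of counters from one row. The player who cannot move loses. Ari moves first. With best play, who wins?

Compute the nim-sum pairwise:
3 ^ 4 = 7
7 ^ 1 = 6
The nim-sum is 6 ≠ 0, so this is an N-position: the player to move can win; Ari has a winning move.

Ari wins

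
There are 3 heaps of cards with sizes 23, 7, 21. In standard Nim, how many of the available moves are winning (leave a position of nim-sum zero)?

3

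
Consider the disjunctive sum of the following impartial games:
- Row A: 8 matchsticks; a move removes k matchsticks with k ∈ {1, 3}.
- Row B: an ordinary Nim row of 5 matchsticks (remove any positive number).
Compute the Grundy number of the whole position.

5

Grundy values for row A (subtraction set {1, 3}):
g(0) = mex{} = 0
g(1) = mex{0} = 1
g(2) = mex{1} = 0
g(3) = mex{0} = 1
g(4) = mex{1} = 0
g(5) = mex{0} = 1
g(6) = mex{1} = 0
g(7) = mex{0} = 1
g(8) = mex{1} = 0
So g(8) = 0.
Row B is a plain Nim row of size 5, so its Grundy value is 5.
The value of a disjunctive sum is the nim-sum of the parts.
Combined value = 0 ⊕ 5 = 5.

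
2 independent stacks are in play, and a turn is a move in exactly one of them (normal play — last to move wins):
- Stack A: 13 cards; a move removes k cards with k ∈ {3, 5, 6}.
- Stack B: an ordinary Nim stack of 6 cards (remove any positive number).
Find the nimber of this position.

7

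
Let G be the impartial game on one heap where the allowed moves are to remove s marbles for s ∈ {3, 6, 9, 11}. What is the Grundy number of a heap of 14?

0

Grundy values for subtraction set {3, 6, 9, 11}:
g(0) = mex{} = 0
g(1) = mex{} = 0
g(2) = mex{} = 0
g(3) = mex{0} = 1
g(4) = mex{0} = 1
g(5) = mex{0} = 1
g(6) = mex{0,1} = 2
g(7) = mex{0,1} = 2
g(8) = mex{0,1} = 2
g(9) = mex{0,1,2} = 3
g(10) = mex{0,1,2} = 3
g(11) = mex{0,1,2} = 3
g(12) = mex{0,1,2,3} = 4
g(13) = mex{0,1,2,3} = 4
g(14) = mex{1,2,3} = 0
So g(14) = 0.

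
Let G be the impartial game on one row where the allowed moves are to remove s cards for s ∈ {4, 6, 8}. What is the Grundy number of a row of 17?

1

Build the Grundy sequence with g(k) = mex{g(k−s) : s ∈ {4, 6, 8}, s ≤ k}:
k:     0  1  2  3  4  5  6  7  8  9 10 11 12 13 14 15 16 17
g(k):  0  0  0  0  1  1  1  1  2  2  2  2  0  0  0  0  1  1
So g(17) = 1.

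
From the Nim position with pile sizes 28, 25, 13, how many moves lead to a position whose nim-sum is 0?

Nim-sum: 28 ⊕ 25 ⊕ 13 = 8.
The overall nim-sum is X = 8. A pile of size p has a winning move iff p XOR X < p (reduce it to p XOR X).
  28: 28 XOR 8 = 20 < 28 — winning move (to 20).
  25: 25 XOR 8 = 17 < 25 — winning move (to 17).
  13: 13 XOR 8 = 5 < 13 — winning move (to 5).
That gives 3 winning moves.

3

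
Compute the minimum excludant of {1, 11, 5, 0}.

2

The values 0, 1 are all present; 2 is the first non-negative integer missing from the set.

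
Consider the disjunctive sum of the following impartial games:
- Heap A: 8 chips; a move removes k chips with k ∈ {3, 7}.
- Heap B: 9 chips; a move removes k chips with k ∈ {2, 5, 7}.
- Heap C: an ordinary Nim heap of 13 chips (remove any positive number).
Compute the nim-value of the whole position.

13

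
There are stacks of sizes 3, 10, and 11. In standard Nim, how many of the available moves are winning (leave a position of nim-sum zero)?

3

In binary:
  0011  (3)
  1010  (10)
  1011  (11)
  ----
  0010  (2)
The overall nim-sum is X = 2. A stack of size p has a winning move iff p XOR X < p (reduce it to p XOR X).
  3: 3 XOR 2 = 1 < 3 — winning move (to 1).
  10: 10 XOR 2 = 8 < 10 — winning move (to 8).
  11: 11 XOR 2 = 9 < 11 — winning move (to 9).
That gives 3 winning moves.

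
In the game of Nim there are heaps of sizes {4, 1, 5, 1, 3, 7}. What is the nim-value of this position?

5

Bitwise XOR of the heap sizes:
  100  (4)
  001  (1)
  101  (5)
  001  (1)
  011  (3)
  111  (7)
  ---
  101  (5)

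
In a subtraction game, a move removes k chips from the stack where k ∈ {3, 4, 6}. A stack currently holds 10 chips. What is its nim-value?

0

Build the Grundy sequence with g(k) = mex{g(k−s) : s ∈ {3, 4, 6}, s ≤ k}:
k:     0  1  2  3  4  5  6  7  8  9 10
g(k):  0  0  0  1  1  1  2  2  2  0  0
So g(10) = 0.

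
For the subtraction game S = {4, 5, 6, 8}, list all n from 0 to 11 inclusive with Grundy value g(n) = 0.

0, 1, 2, 3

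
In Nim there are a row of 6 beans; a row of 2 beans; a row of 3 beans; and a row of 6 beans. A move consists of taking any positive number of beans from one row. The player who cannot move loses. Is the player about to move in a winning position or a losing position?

Winning position

Compute the nim-sum pairwise:
6 ^ 2 = 4
4 ^ 3 = 7
7 ^ 6 = 1
The nim-sum is 1 ≠ 0, so this is an N-position: the player to move can win.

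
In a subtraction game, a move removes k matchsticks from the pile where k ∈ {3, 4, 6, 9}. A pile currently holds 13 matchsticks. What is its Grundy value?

0

Grundy values for subtraction set {3, 4, 6, 9}:
g(0) = mex{} = 0
g(1) = mex{} = 0
g(2) = mex{} = 0
g(3) = mex{0} = 1
g(4) = mex{0} = 1
g(5) = mex{0} = 1
g(6) = mex{0,1} = 2
g(7) = mex{0,1} = 2
g(8) = mex{0,1} = 2
g(9) = mex{0,1,2} = 3
g(10) = mex{0,1,2} = 3
g(11) = mex{0,1,2} = 3
g(12) = mex{1,2,3} = 0
g(13) = mex{1,2,3} = 0
So g(13) = 0.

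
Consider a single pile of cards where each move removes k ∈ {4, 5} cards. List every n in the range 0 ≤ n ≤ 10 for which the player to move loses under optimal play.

0, 1, 2, 3, 9, 10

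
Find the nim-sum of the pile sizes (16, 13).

Nim-sum: 16 XOR 13 = 29.

29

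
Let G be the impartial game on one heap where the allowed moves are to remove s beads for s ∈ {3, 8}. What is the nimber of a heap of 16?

1

Grundy values for subtraction set {3, 8}:
k:     0  1  2  3  4  5  6  7  8  9 10 11 12 13 14 15 16
g(k):  0  0  0  1  1  1  0  0  2  1  1  0  0  0  1  1  1
So g(16) = 1.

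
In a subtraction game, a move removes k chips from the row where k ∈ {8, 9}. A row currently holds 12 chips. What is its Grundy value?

1

Build the Grundy sequence with g(k) = mex{g(k−s) : s ∈ {8, 9}, s ≤ k}:
k:     0  1  2  3  4  5  6  7  8  9 10 11 12
g(k):  0  0  0  0  0  0  0  0  1  1  1  1  1
So g(12) = 1.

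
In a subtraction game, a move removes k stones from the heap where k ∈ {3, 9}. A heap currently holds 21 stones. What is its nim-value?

Grundy values for subtraction set {3, 9}:
k:     0  1  2  3  4  5  6  7  8  9 10 11 12 13 14 15 16 17 18 19 20 21
g(k):  0  0  0  1  1  1  0  0  0  1  1  1  0  0  0  1  1  1  0  0  0  1
So g(21) = 1.

1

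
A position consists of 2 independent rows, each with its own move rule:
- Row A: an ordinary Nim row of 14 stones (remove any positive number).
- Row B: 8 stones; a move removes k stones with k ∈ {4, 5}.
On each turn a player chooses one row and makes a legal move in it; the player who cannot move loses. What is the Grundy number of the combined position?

12

Row A is a plain Nim row of size 14, so its Grundy value is 14.
Grundy values for row B (subtraction set {4, 5}):
k:     0  1  2  3  4  5  6  7  8
g(k):  0  0  0  0  1  1  1  1  2
So g(8) = 2.
The value of a disjunctive sum is the nim-sum of the parts.
Combined value = 14 ⊕ 2 = 12.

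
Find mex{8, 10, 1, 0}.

2

The values 0, 1 are all present; 2 is the first non-negative integer missing from the set.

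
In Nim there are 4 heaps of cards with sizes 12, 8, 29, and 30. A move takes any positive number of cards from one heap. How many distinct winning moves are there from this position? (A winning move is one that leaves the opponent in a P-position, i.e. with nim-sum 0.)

3

Nim-sum: 12 ^ 8 ^ 29 ^ 30 = 7.
The overall nim-sum is X = 7. A heap of size p has a winning move iff p XOR X < p (reduce it to p XOR X).
  12: 12 XOR 7 = 11 < 12 — winning move (to 11).
  8: 8 XOR 7 = 15 ≥ 8 — no move.
  29: 29 XOR 7 = 26 < 29 — winning move (to 26).
  30: 30 XOR 7 = 25 < 30 — winning move (to 25).
That gives 3 winning moves.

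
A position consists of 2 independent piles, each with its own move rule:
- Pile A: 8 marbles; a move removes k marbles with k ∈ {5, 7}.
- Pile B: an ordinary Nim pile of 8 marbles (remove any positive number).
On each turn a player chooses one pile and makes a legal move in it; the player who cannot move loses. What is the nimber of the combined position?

9

For pile A, compute g(0), g(1), … with moves {5, 7}:
g(0) = mex{} = 0
g(1) = mex{} = 0
g(2) = mex{} = 0
g(3) = mex{} = 0
g(4) = mex{} = 0
g(5) = mex{0} = 1
g(6) = mex{0} = 1
g(7) = mex{0} = 1
g(8) = mex{0} = 1
So g(8) = 1.
Pile B is a plain Nim pile of size 8, so its Grundy value is 8.
By the Sprague-Grundy theorem, the Grundy value of a sum of independent games is the XOR of the component values.
Combined value = 1 ⊕ 8 = 9.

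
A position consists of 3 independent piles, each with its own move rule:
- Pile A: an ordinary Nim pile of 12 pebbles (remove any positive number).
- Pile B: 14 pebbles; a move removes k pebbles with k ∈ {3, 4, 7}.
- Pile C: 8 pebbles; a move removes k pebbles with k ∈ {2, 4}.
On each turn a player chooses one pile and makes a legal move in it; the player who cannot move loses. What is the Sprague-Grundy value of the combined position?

Pile A is a plain Nim pile of size 12, so its Grundy value is 12.
Build the Grundy sequence for pile B with g(k) = mex{g(k−s) : s ∈ {3, 4, 7}, s ≤ k}:
g(0) = mex{} = 0
g(1) = mex{} = 0
g(2) = mex{} = 0
g(3) = mex{0} = 1
g(4) = mex{0} = 1
g(5) = mex{0} = 1
g(6) = mex{0,1} = 2
g(7) = mex{0,1} = 2
g(8) = mex{0,1} = 2
g(9) = mex{0,1,2} = 3
g(10) = mex{1,2} = 0
g(11) = mex{1,2} = 0
g(12) = mex{1,2,3} = 0
g(13) = mex{0,2,3} = 1
g(14) = mex{0,2} = 1
So g(14) = 1.
Build the Grundy sequence for pile C with g(k) = mex{g(k−s) : s ∈ {2, 4}, s ≤ k}:
k:     0  1  2  3  4  5  6  7  8
g(k):  0  0  1  1  2  2  0  0  1
So g(8) = 1.
By the Sprague-Grundy theorem, the Grundy value of a sum of independent games is the XOR of the component values.
Combined value = 12 XOR 1 XOR 1 = 12.

12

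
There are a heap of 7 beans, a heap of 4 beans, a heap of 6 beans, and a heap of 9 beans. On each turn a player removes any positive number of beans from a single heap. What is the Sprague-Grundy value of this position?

12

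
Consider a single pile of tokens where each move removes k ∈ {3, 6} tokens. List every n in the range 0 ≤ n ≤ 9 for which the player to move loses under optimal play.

Build the Grundy sequence with g(k) = mex{g(k−s) : s ∈ {3, 6}, s ≤ k}:
g(0) = mex{} = 0
g(1) = mex{} = 0
g(2) = mex{} = 0
g(3) = mex{0} = 1
g(4) = mex{0} = 1
g(5) = mex{0} = 1
g(6) = mex{0,1} = 2
g(7) = mex{0,1} = 2
g(8) = mex{0,1} = 2
g(9) = mex{1,2} = 0
The P-positions (g = 0) in 0..9 are 0, 1, 2, 9.

0, 1, 2, 9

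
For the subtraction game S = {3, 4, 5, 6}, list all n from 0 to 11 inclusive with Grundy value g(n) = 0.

0, 1, 2, 9, 10, 11

Build the Grundy sequence with g(k) = mex{g(k−s) : s ∈ {3, 4, 5, 6}, s ≤ k}:
g(0) = mex{} = 0
g(1) = mex{} = 0
g(2) = mex{} = 0
g(3) = mex{0} = 1
g(4) = mex{0} = 1
g(5) = mex{0} = 1
g(6) = mex{0,1} = 2
g(7) = mex{0,1} = 2
g(8) = mex{0,1} = 2
g(9) = mex{1,2} = 0
g(10) = mex{1,2} = 0
g(11) = mex{1,2} = 0
The P-positions (g = 0) in 0..11 are 0, 1, 2, 9, 10, 11.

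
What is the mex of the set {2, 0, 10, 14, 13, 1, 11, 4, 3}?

The values 0, 1, 2, 3, 4 are all present; 5 is the first non-negative integer missing from the set.

5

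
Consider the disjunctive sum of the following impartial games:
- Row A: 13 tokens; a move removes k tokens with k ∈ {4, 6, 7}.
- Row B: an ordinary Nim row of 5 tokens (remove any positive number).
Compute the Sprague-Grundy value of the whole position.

5

Grundy values for row A (subtraction set {4, 6, 7}):
g(0) = mex{} = 0
g(1) = mex{} = 0
g(2) = mex{} = 0
g(3) = mex{} = 0
g(4) = mex{0} = 1
g(5) = mex{0} = 1
g(6) = mex{0} = 1
g(7) = mex{0} = 1
g(8) = mex{0,1} = 2
g(9) = mex{0,1} = 2
g(10) = mex{0,1} = 2
g(11) = mex{1} = 0
g(12) = mex{1,2} = 0
g(13) = mex{1,2} = 0
So g(13) = 0.
Row B is a plain Nim row of size 5, so its Grundy value is 5.
The value of a disjunctive sum is the nim-sum of the parts.
Combined value = 0 ⊕ 5 = 5.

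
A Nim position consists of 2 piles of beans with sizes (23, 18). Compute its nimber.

Write each in binary and XOR column by column:
  10111  (23)
  10010  (18)
  -----
  00101  (5)

5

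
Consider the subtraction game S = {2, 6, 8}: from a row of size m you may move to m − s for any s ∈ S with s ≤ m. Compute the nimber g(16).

1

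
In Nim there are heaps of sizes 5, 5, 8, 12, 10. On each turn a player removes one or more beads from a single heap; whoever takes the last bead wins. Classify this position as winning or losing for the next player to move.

Winning position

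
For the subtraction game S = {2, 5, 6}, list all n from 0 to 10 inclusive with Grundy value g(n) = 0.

0, 1, 4, 8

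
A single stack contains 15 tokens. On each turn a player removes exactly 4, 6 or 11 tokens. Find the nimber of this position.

Build the Grundy sequence with g(k) = mex{g(k−s) : s ∈ {4, 6, 11}, s ≤ k}:
k:     0  1  2  3  4  5  6  7  8  9 10 11 12 13 14 15
g(k):  0  0  0  0  1  1  1  1  2  2  0  2  3  3  1  0
So g(15) = 0.

0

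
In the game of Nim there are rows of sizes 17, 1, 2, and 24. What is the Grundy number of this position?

Nim-sum: 17 ^ 1 ^ 2 ^ 24 = 10.

10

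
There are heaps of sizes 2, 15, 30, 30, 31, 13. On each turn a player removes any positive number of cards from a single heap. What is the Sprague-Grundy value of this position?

31

Nim-sum: 2 XOR 15 XOR 30 XOR 30 XOR 31 XOR 13 = 31.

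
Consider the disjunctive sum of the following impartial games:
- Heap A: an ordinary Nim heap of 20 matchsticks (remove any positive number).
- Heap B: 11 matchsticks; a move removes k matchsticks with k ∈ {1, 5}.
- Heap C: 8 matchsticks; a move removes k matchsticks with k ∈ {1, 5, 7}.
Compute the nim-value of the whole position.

21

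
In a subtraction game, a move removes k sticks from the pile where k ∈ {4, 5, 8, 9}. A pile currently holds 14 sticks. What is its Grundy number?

Compute g(0), g(1), … for moves {4, 5, 8, 9}:
g(0) = mex{} = 0
g(1) = mex{} = 0
g(2) = mex{} = 0
g(3) = mex{} = 0
g(4) = mex{0} = 1
g(5) = mex{0} = 1
g(6) = mex{0} = 1
g(7) = mex{0} = 1
g(8) = mex{0,1} = 2
g(9) = mex{0,1} = 2
g(10) = mex{0,1} = 2
g(11) = mex{0,1} = 2
g(12) = mex{0,1,2} = 3
g(13) = mex{1,2} = 0
g(14) = mex{1,2} = 0
So g(14) = 0.

0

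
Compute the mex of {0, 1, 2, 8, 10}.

The values 0, 1, 2 are all present; 3 is the first non-negative integer missing from the set.

3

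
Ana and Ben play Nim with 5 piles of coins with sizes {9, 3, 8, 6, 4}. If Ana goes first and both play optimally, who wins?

Ben wins

Nim-sum: 9 ⊕ 3 ⊕ 8 ⊕ 6 ⊕ 4 = 0.
The nim-sum is 0, so this is a P-position: the player to move is in a losing position under optimal play; Ana is about to move from it and so loses — Ben wins.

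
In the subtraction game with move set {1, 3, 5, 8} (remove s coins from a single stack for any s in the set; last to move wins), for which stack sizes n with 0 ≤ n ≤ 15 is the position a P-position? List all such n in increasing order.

Build the Grundy sequence with g(k) = mex{g(k−s) : s ∈ {1, 3, 5, 8}, s ≤ k}:
k:     0  1  2  3  4  5  6  7  8  9 10 11 12 13 14 15
g(k):  0  1  0  1  0  1  0  1  2  3  2  3  2  0  1  0
The P-positions (g = 0) in 0..15 are 0, 2, 4, 6, 13, 15.

0, 2, 4, 6, 13, 15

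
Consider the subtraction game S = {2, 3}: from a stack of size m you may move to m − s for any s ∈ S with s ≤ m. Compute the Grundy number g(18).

1

Grundy values for subtraction set {2, 3}:
k:     0  1  2  3  4  5  6  7  8  9 10 11 12 13 14 15 16 17 18
g(k):  0  0  1  1  2  0  0  1  1  2  0  0  1  1  2  0  0  1  1
So g(18) = 1.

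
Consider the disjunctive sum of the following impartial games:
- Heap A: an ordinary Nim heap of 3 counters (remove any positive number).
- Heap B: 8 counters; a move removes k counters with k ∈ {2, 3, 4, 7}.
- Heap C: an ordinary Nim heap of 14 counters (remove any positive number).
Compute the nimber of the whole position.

12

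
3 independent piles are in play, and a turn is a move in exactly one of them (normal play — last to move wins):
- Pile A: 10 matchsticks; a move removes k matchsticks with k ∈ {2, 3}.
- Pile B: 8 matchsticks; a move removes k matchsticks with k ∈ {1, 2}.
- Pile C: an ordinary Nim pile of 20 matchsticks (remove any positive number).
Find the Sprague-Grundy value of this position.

22

Build the Grundy sequence for pile A with g(k) = mex{g(k−s) : s ∈ {2, 3}, s ≤ k}:
k:     0  1  2  3  4  5  6  7  8  9 10
g(k):  0  0  1  1  2  0  0  1  1  2  0
So g(10) = 0.
Build the Grundy sequence for pile B with g(k) = mex{g(k−s) : s ∈ {1, 2}, s ≤ k}:
g(0) = mex{} = 0
g(1) = mex{0} = 1
g(2) = mex{0,1} = 2
g(3) = mex{1,2} = 0
g(4) = mex{0,2} = 1
g(5) = mex{0,1} = 2
g(6) = mex{1,2} = 0
g(7) = mex{0,2} = 1
g(8) = mex{0,1} = 2
So g(8) = 2.
Pile C is a plain Nim pile of size 20, so its Grundy value is 20.
The value of a disjunctive sum is the nim-sum of the parts.
Combined value = 0 XOR 2 XOR 20 = 22.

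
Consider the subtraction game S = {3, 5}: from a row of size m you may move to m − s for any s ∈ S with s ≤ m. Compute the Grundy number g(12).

1

Build the Grundy sequence with g(k) = mex{g(k−s) : s ∈ {3, 5}, s ≤ k}:
g(0) = mex{} = 0
g(1) = mex{} = 0
g(2) = mex{} = 0
g(3) = mex{0} = 1
g(4) = mex{0} = 1
g(5) = mex{0} = 1
g(6) = mex{0,1} = 2
g(7) = mex{0,1} = 2
g(8) = mex{1} = 0
g(9) = mex{1,2} = 0
g(10) = mex{1,2} = 0
g(11) = mex{0,2} = 1
g(12) = mex{0,2} = 1
So g(12) = 1.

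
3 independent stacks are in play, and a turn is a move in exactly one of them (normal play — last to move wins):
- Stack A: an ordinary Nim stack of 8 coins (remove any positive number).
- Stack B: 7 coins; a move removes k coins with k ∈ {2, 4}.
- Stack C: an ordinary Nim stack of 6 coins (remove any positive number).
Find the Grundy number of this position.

14

Stack A is a plain Nim stack of size 8, so its Grundy value is 8.
Build the Grundy sequence for stack B with g(k) = mex{g(k−s) : s ∈ {2, 4}, s ≤ k}:
g(0) = mex{} = 0
g(1) = mex{} = 0
g(2) = mex{0} = 1
g(3) = mex{0} = 1
g(4) = mex{0,1} = 2
g(5) = mex{0,1} = 2
g(6) = mex{1,2} = 0
g(7) = mex{1,2} = 0
So g(7) = 0.
Stack C is a plain Nim stack of size 6, so its Grundy value is 6.
The value of a disjunctive sum is the nim-sum of the parts.
Combined value = 8 XOR 0 XOR 6 = 14.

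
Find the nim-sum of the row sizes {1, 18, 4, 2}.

21

Nim-sum: 1 XOR 18 XOR 4 XOR 2 = 21.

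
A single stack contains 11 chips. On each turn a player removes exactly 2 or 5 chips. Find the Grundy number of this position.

Build the Grundy sequence with g(k) = mex{g(k−s) : s ∈ {2, 5}, s ≤ k}:
k:     0  1  2  3  4  5  6  7  8  9 10 11
g(k):  0  0  1  1  0  2  1  0  0  1  1  0
So g(11) = 0.

0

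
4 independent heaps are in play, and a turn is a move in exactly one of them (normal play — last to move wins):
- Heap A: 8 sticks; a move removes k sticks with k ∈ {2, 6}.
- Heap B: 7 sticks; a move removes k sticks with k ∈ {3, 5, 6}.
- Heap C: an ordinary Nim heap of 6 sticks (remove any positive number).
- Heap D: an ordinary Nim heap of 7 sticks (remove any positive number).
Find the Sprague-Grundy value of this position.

For heap A, compute g(0), g(1), … with moves {2, 6}:
k:     0  1  2  3  4  5  6  7  8
g(k):  0  0  1  1  0  0  1  1  0
So g(8) = 0.
Build the Grundy sequence for heap B with g(k) = mex{g(k−s) : s ∈ {3, 5, 6}, s ≤ k}:
g(0) = mex{} = 0
g(1) = mex{} = 0
g(2) = mex{} = 0
g(3) = mex{0} = 1
g(4) = mex{0} = 1
g(5) = mex{0} = 1
g(6) = mex{0,1} = 2
g(7) = mex{0,1} = 2
So g(7) = 2.
Heap C is a plain Nim heap of size 6, so its Grundy value is 6.
Heap D is a plain Nim heap of size 7, so its Grundy value is 7.
By the Sprague-Grundy theorem, the Grundy value of a sum of independent games is the XOR of the component values.
Combined value = 0 ⊕ 2 ⊕ 6 ⊕ 7 = 3.

3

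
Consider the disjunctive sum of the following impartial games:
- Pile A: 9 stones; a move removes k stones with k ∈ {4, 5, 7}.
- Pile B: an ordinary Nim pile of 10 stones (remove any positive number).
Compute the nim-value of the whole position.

8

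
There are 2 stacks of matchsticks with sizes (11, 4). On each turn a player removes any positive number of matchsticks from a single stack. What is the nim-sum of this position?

15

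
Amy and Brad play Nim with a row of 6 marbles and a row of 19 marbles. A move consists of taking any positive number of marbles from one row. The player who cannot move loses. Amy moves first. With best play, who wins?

Amy wins

Compute the nim-sum pairwise:
6 ⊕ 19 = 21
The nim-sum is 21 ≠ 0, so this is an N-position: the player to move can win; Amy has a winning move.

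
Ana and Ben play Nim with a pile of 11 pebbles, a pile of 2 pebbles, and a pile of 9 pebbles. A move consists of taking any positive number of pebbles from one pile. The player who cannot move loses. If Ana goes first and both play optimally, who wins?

Ben wins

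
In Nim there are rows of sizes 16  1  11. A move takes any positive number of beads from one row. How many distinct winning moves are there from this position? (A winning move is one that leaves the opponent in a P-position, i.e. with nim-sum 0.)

Nim-sum: 16 ⊕ 1 ⊕ 11 = 26.
The overall nim-sum is X = 26. A row of size p has a winning move iff p XOR X < p (reduce it to p XOR X).
  16: 16 XOR 26 = 10 < 16 — winning move (to 10).
  1: 1 XOR 26 = 27 ≥ 1 — no move.
  11: 11 XOR 26 = 17 ≥ 11 — no move.
That gives 1 winning move.

1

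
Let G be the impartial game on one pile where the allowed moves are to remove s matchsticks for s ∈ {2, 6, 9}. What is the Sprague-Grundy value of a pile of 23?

Grundy values for subtraction set {2, 6, 9}:
k:     0  1  2  3  4  5  6  7  8  9 10 11 12 13 14 15 16 17 18 19 20 21 22 23
g(k):  0  0  1  1  0  0  1  1  0  2  1  3  0  2  1  0  0  1  1  0  0  1  1  0
So g(23) = 0.

0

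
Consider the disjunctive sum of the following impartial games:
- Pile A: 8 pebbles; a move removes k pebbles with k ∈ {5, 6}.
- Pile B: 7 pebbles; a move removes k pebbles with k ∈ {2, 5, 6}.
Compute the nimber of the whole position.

Grundy values for pile A (subtraction set {5, 6}):
k:     0  1  2  3  4  5  6  7  8
g(k):  0  0  0  0  0  1  1  1  1
So g(8) = 1.
Grundy values for pile B (subtraction set {2, 5, 6}):
k:     0  1  2  3  4  5  6  7
g(k):  0  0  1  1  0  2  1  3
So g(7) = 3.
The value of a disjunctive sum is the nim-sum of the parts.
Combined value = 1 ⊕ 3 = 2.

2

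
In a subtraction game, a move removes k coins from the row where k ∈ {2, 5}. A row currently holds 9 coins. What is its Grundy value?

1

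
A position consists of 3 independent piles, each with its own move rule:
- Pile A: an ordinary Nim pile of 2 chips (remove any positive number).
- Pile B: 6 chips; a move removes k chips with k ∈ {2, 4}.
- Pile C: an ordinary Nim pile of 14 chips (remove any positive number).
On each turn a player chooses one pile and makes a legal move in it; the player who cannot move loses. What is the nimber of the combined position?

Pile A is a plain Nim pile of size 2, so its Grundy value is 2.
Grundy values for pile B (subtraction set {2, 4}):
k:     0  1  2  3  4  5  6
g(k):  0  0  1  1  2  2  0
So g(6) = 0.
Pile C is a plain Nim pile of size 14, so its Grundy value is 14.
The value of a disjunctive sum is the nim-sum of the parts.
Combined value = 2 XOR 0 XOR 14 = 12.

12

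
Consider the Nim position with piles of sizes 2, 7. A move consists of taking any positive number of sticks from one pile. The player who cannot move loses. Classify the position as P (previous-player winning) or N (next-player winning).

N-position

Nim-sum: 2 ^ 7 = 5.
The nim-sum is 5 ≠ 0, so this is an N-position: the player to move can win.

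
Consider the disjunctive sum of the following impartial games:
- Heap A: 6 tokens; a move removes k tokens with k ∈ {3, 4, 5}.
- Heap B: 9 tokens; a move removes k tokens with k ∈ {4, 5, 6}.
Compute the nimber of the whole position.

0

Build the Grundy sequence for heap A with g(k) = mex{g(k−s) : s ∈ {3, 4, 5}, s ≤ k}:
g(0) = mex{} = 0
g(1) = mex{} = 0
g(2) = mex{} = 0
g(3) = mex{0} = 1
g(4) = mex{0} = 1
g(5) = mex{0} = 1
g(6) = mex{0,1} = 2
So g(6) = 2.
Grundy values for heap B (subtraction set {4, 5, 6}):
k:     0  1  2  3  4  5  6  7  8  9
g(k):  0  0  0  0  1  1  1  1  2  2
So g(9) = 2.
The value of a disjunctive sum is the nim-sum of the parts.
Combined value = 2 ⊕ 2 = 0.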